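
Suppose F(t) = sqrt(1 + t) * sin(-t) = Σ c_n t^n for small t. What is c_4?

1/48

Write out both Maclaurin series and multiply, keeping only the needed powers.
So c_4 = F^(4)(0)/4! = 1/48.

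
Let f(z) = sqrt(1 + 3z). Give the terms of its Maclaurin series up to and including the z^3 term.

Differentiate repeatedly and evaluate at the center.
f(0) = 1
f′(0) = 3/2
f′′(0) = -9/4
f′′′(0) = 81/8
Dividing each by k! gives the coefficients c_0, ..., c_3.

27*z^3/16 - 9*z^2/8 + 3*z/2 + 1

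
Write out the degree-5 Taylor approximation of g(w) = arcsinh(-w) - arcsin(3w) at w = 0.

Add the two expansions coefficient-wise.
[w^0] = 0;  [w^1] = -4;  [w^2] = 0;  [w^3] = -13/3;  [w^4] = 0;  [w^5] = -183/10.

-183*w^5/10 - 13*w^3/3 - 4*w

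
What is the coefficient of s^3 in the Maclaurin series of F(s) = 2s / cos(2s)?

Write the quotient as an unknown series and match coefficients against numerator = denominator · series.
F(0) = 0
F′(0) = 2
F′′(0) = 0
F′′′(0) = 24
So c_3 = F′′′(0)/3! = 4.

4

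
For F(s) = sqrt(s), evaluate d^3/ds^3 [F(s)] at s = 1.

From the series, [(s - 1)^3] F = 1/16; multiply by 3! = 6 to get 3/8.

3/8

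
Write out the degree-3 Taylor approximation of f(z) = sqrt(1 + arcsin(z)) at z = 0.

7*z^3/48 - z^2/8 + z/2 + 1

Let u equal the inner series; expand the outer function in u and truncate.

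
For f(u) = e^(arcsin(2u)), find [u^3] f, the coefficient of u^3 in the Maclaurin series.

Plug the Maclaurin series of the inner function into that of the outer and collect terms.
So c_3 = f′′′(0)/3! = 8/3.

8/3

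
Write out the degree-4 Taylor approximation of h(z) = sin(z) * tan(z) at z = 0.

Take the Cauchy product of the two expansions.
[z^0] = 0;  [z^1] = 0;  [z^2] = 1;  [z^3] = 0;  [z^4] = 1/6.

z^4/6 + z^2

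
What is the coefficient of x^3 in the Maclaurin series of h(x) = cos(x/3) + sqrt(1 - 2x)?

Expand each term separately and add.
[x^0] = 2;  [x^1] = -1;  [x^2] = -5/9;  [x^3] = -1/2.
So c_3 = h′′′(0)/3! = -1/2.

-1/2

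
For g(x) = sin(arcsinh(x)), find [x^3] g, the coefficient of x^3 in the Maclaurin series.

Plug the Maclaurin series of the inner function into that of the outer and collect terms.
So c_3 = g′′′(0)/3! = -1/3.

-1/3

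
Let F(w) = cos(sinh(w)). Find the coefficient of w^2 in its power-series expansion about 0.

-1/2

Compose series: expand the inner function first, then feed it into the outer expansion.
F(0) = 1
F′(0) = 0
F′′(0) = -1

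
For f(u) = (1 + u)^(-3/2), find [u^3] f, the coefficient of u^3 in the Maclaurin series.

-35/16

[u^0] = 1;  [u^1] = -3/2;  [u^2] = 15/8;  [u^3] = -35/16.
So c_3 = f′′′(0)/3! = -35/16.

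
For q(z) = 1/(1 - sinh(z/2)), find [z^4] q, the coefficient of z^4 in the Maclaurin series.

1/12

Plug the Maclaurin series of the inner function into that of the outer and collect terms.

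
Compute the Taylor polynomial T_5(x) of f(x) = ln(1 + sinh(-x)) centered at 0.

-3*x^5/8 - 5*x^4/12 - x^3/2 - x^2/2 - x

Plug the Maclaurin series of the inner function into that of the outer and collect terms.
f(0) = 0
f′(0) = -1
f′′(0) = -1
f′′′(0) = -3
f^(4)(0) = -10
f^(5)(0) = -45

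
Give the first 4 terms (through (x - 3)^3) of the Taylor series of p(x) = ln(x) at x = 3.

p(3) = ln(3)
p′(3) = 1/3
p′′(3) = -1/9
p′′′(3) = 2/27

(x - 3)^3/81 - (x - 3)^2/18 + (x - 3)/3 + ln(3)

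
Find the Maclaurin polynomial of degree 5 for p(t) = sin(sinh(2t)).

-32*t^5/15 + 2*t

Compose series: expand the inner function first, then feed it into the outer expansion.
p(0) = 0
p′(0) = 2
p′′(0) = 0
p′′′(0) = 0
p^(4)(0) = 0
p^(5)(0) = -256
Then c_k = p^(k)(0)/k! gives each Taylor coefficient.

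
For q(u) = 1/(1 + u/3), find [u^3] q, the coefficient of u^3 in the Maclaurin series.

q(0) = 1
q′(0) = -1/3
q′′(0) = 2/9
q′′′(0) = -2/9
So c_3 = q′′′(0)/3! = -1/27.

-1/27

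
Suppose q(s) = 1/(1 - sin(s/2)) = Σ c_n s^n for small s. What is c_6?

Substitute the inner expansion into the outer series and collect powers.
So c_6 = q^(6)(0)/6! = 17/2880.

17/2880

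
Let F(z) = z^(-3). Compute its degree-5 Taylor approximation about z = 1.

F(1) = 1
F′(1) = -3
F′′(1) = 12
F′′′(1) = -60
F^(4)(1) = 360
F^(5)(1) = -2520
The Taylor polynomial is Σ F^(k)(1)/k! · (z - 1)^k.

-21*(z - 1)^5 + 15*(z - 1)^4 - 10*(z - 1)^3 + 6*(z - 1)^2 - 3*(z - 1) + 1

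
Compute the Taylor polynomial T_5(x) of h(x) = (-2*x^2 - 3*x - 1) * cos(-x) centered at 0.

Multiply each power in the prefactor through the base expansion.
[x^0] = -1;  [x^1] = -3;  [x^2] = -3/2;  [x^3] = 3/2;  [x^4] = 23/24;  [x^5] = -1/8.

-x^5/8 + 23*x^4/24 + 3*x^3/2 - 3*x^2/2 - 3*x - 1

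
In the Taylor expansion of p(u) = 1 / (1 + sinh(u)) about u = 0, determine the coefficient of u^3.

-7/6

Use the geometric series for the reciprocal, then substitute.
p(0) = 1
p′(0) = -1
p′′(0) = 2
p′′′(0) = -7
So c_3 = p′′′(0)/3! = -7/6.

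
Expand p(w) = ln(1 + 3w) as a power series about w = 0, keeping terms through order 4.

-81*w^4/4 + 9*w^3 - 9*w^2/2 + 3*w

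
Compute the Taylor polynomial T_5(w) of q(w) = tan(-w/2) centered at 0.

-w^5/240 - w^3/24 - w/2

q(0) = 0
q′(0) = -1/2
q′′(0) = 0
q′′′(0) = -1/4
q^(4)(0) = 0
q^(5)(0) = -1/2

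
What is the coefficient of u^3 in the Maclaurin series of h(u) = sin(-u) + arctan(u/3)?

Expand each term separately and add.
[u^0] = 0;  [u^1] = -2/3;  [u^2] = 0;  [u^3] = 25/162.

25/162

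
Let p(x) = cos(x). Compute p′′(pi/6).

From the series, [(x - pi/6)^2] p = -sqrt(3)/4; multiply by 2! = 2 to get -sqrt(3)/2.

-sqrt(3)/2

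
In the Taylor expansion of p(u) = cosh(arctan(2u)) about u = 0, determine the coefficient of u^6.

Substitute the inner expansion into the outer series and collect powers.
p(0) = 1
p′(0) = 0
p′′(0) = 4
p′′′(0) = 0
p^(4)(0) = -112
p^(5)(0) = 0
p^(6)(0) = 9280

116/9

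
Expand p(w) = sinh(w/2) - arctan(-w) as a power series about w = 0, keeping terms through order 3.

-5*w^3/16 + 3*w/2

Combine the two series term by term.
p(0) = 0
p′(0) = 3/2
p′′(0) = 0
p′′′(0) = -15/8
Then c_k = p^(k)(0)/k! gives each Taylor coefficient.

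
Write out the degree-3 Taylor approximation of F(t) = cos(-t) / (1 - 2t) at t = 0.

Multiply the two series term by term and collect like powers.
[t^0] = 1;  [t^1] = 2;  [t^2] = 7/2;  [t^3] = 7.

7*t^3 + 7*t^2/2 + 2*t + 1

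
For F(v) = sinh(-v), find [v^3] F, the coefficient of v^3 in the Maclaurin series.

-1/6

F(0) = 0
F′(0) = -1
F′′(0) = 0
F′′′(0) = -1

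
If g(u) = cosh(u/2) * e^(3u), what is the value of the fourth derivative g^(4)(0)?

Write out both Maclaurin series and multiply, keeping only the needed powers.
The coefficient of u^4 in the expansion is 1513/384, so g^(4)(0) = 4! * (1513/384) = 1513/16.

1513/16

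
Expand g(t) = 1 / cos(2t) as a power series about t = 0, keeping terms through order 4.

10*t^4/3 + 2*t^2 + 1

Write the quotient as an unknown series and match coefficients against numerator = denominator · series.
g(0) = 1
g′(0) = 0
g′′(0) = 4
g′′′(0) = 0
g^(4)(0) = 80
Then c_k = g^(k)(0)/k! gives each Taylor coefficient.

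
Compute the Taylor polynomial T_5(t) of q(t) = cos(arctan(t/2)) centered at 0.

3*t^4/128 - t^2/8 + 1

Plug the Maclaurin series of the inner function into that of the outer and collect terms.
q(0) = 1
q′(0) = 0
q′′(0) = -1/4
q′′′(0) = 0
q^(4)(0) = 9/16
q^(5)(0) = 0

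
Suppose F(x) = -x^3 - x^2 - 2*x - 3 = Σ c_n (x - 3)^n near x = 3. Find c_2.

-10

Differentiate repeatedly and evaluate at the center.
F(3) = -45
F′(3) = -35
F′′(3) = -20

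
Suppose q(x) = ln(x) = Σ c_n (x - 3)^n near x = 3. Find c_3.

1/81

q(3) = ln(3)
q′(3) = 1/3
q′′(3) = -1/9
q′′′(3) = 2/27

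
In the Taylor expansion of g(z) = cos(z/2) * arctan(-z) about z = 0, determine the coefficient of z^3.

Multiply the two series term by term and collect like powers.
[z^0] = 0;  [z^1] = -1;  [z^2] = 0;  [z^3] = 11/24.

11/24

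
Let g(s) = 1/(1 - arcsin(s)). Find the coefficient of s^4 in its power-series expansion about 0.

4/3

Let u equal the inner series; expand the outer function in u and truncate.
g(0) = 1
g′(0) = 1
g′′(0) = 2
g′′′(0) = 7
g^(4)(0) = 32
The Taylor polynomial is Σ g^(k)(0)/k! · s^k.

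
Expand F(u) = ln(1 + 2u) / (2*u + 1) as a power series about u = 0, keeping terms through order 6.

Expand 1/(denominator) as a geometric series and multiply by the numerator's series.
F(0) = 0
F′(0) = 2
F′′(0) = -12
F′′′(0) = 88
F^(4)(0) = -800
F^(5)(0) = 8768
F^(6)(0) = -112896
The Taylor polynomial is Σ F^(k)(0)/k! · u^k.

-784*u^6/5 + 1096*u^5/15 - 100*u^4/3 + 44*u^3/3 - 6*u^2 + 2*u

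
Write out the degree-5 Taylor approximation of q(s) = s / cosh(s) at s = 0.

5*s^5/24 - s^3/2 + s

Invert the denominator's series and multiply.
q(0) = 0
q′(0) = 1
q′′(0) = 0
q′′′(0) = -3
q^(4)(0) = 0
q^(5)(0) = 25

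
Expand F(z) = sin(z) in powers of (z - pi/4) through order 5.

sqrt(2)*(z - pi/4)^5/240 + sqrt(2)*(z - pi/4)^4/48 - sqrt(2)*(z - pi/4)^3/12 - sqrt(2)*(z - pi/4)^2/4 + sqrt(2)*(z - pi/4)/2 + sqrt(2)/2

F(pi/4) = sqrt(2)/2
F′(pi/4) = sqrt(2)/2
F′′(pi/4) = -sqrt(2)/2
F′′′(pi/4) = -sqrt(2)/2
F^(4)(pi/4) = sqrt(2)/2
F^(5)(pi/4) = sqrt(2)/2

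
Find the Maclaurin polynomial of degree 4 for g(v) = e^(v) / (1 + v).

3*v^4/8 - v^3/3 + v^2/2 + 1

Multiply the two series term by term and collect like powers.
g(0) = 1
g′(0) = 0
g′′(0) = 1
g′′′(0) = -2
g^(4)(0) = 9
Dividing each by k! gives the coefficients c_0, ..., c_4.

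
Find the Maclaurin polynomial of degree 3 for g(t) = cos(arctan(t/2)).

Substitute the inner expansion into the outer series and collect powers.
g(0) = 1
g′(0) = 0
g′′(0) = -1/4
g′′′(0) = 0

1 - t^2/8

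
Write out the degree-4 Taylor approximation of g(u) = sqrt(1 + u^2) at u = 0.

-u^4/8 + u^2/2 + 1

g(0) = 1
g′(0) = 0
g′′(0) = 1
g′′′(0) = 0
g^(4)(0) = -3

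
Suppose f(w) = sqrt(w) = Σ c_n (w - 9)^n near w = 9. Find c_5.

Differentiate repeatedly and evaluate at the center.
f(9) = 3
f′(9) = 1/6
f′′(9) = -1/108
f′′′(9) = 1/648
f^(4)(9) = -5/11664
f^(5)(9) = 35/209952
So c_5 = f^(5)(9)/5! = 7/5038848.

7/5038848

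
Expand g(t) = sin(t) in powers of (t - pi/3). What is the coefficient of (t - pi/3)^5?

1/240

[(t - pi/3)^0] = sqrt(3)/2;  [(t - pi/3)^1] = 1/2;  [(t - pi/3)^2] = -sqrt(3)/4;  [(t - pi/3)^3] = -1/12;  [(t - pi/3)^4] = sqrt(3)/48;  [(t - pi/3)^5] = 1/240.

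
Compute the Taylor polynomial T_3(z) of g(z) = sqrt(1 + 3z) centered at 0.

27*z^3/16 - 9*z^2/8 + 3*z/2 + 1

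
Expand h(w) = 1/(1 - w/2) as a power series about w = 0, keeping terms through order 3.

Compute the successive derivatives at the expansion point and divide by k!.
[w^0] = 1;  [w^1] = 1/2;  [w^2] = 1/4;  [w^3] = 1/8.

w^3/8 + w^2/4 + w/2 + 1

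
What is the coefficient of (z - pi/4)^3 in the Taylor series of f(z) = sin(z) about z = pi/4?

-sqrt(2)/12

Differentiate repeatedly and evaluate at the center.
f(pi/4) = sqrt(2)/2
f′(pi/4) = sqrt(2)/2
f′′(pi/4) = -sqrt(2)/2
f′′′(pi/4) = -sqrt(2)/2
Then c_k = f^(k)(pi/4)/k! gives each Taylor coefficient.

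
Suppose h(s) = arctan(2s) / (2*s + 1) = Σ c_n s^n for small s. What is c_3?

Expand 1/(denominator) as a geometric series and multiply by the numerator's series.
h(0) = 0
h′(0) = 2
h′′(0) = -8
h′′′(0) = 32
The Taylor polynomial is Σ h^(k)(0)/k! · s^k.

16/3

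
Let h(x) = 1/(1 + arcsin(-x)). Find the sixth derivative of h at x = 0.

1328

Substitute the inner expansion into the outer series and collect powers.
The coefficient of x^6 in the expansion is 83/45, so h^(6)(0) = 6! * (83/45) = 1328.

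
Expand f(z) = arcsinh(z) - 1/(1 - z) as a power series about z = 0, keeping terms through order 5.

Combine the two series term by term.

-37*z^5/40 - z^4 - 7*z^3/6 - z^2 - 1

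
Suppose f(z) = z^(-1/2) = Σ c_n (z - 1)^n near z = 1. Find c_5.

-63/256

f(1) = 1
f′(1) = -1/2
f′′(1) = 3/4
f′′′(1) = -15/8
f^(4)(1) = 105/16
f^(5)(1) = -945/32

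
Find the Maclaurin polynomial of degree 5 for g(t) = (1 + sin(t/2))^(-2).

-241*t^5/1920 + t^4/4 - 11*t^3/24 + 3*t^2/4 - t + 1

Substitute the inner expansion into the outer series and collect powers.
g(0) = 1
g′(0) = -1
g′′(0) = 3/2
g′′′(0) = -11/4
g^(4)(0) = 6
g^(5)(0) = -241/16
Dividing each by k! gives the coefficients c_0, ..., c_5.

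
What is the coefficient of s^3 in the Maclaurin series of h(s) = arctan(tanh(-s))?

2/3

Substitute the inner expansion into the outer series and collect powers.
h(0) = 0
h′(0) = -1
h′′(0) = 0
h′′′(0) = 4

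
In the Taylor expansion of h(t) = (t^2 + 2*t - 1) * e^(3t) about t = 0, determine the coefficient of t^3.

Multiply each power in the prefactor through the base expansion.

15/2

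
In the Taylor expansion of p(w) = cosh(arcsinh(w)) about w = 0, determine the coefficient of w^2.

1/2

Compose series: expand the inner function first, then feed it into the outer expansion.
p(0) = 1
p′(0) = 0
p′′(0) = 1
Dividing each by k! gives the coefficients c_0, ..., c_2.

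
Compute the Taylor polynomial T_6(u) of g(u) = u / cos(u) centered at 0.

Write the quotient as an unknown series and match coefficients against numerator = denominator · series.
g(0) = 0
g′(0) = 1
g′′(0) = 0
g′′′(0) = 3
g^(4)(0) = 0
g^(5)(0) = 25
g^(6)(0) = 0

5*u^5/24 + u^3/2 + u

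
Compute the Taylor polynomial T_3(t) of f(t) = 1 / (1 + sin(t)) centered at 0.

-5*t^3/6 + t^2 - t + 1

Write 1/(1+u) = 1 - u + u^2 - u^3 + ... and substitute the series for u.
[t^0] = 1;  [t^1] = -1;  [t^2] = 1;  [t^3] = -5/6.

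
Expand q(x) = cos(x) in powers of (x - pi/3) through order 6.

-(x - pi/3)^6/1440 - sqrt(3)*(x - pi/3)^5/240 + (x - pi/3)^4/48 + sqrt(3)*(x - pi/3)^3/12 - (x - pi/3)^2/4 - sqrt(3)*(x - pi/3)/2 + 1/2

q(pi/3) = 1/2
q′(pi/3) = -sqrt(3)/2
q′′(pi/3) = -1/2
q′′′(pi/3) = sqrt(3)/2
q^(4)(pi/3) = 1/2
q^(5)(pi/3) = -sqrt(3)/2
q^(6)(pi/3) = -1/2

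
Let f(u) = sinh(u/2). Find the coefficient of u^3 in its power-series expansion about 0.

1/48

Differentiate repeatedly and evaluate at the center.
f(0) = 0
f′(0) = 1/2
f′′(0) = 0
f′′′(0) = 1/8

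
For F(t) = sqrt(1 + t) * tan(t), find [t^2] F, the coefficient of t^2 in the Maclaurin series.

Take the Cauchy product of the two expansions.
F(0) = 0
F′(0) = 1
F′′(0) = 1
So c_2 = F′′(0)/2! = 1/2.

1/2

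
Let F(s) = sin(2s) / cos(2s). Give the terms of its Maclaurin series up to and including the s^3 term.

8*s^3/3 + 2*s

Write the quotient as an unknown series and match coefficients against numerator = denominator · series.
[s^0] = 0;  [s^1] = 2;  [s^2] = 0;  [s^3] = 8/3.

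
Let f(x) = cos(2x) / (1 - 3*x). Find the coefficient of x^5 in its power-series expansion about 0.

191

Multiply the numerator's expansion by the denominator's geometric series.
f(0) = 1
f′(0) = 3
f′′(0) = 14
f′′′(0) = 126
f^(4)(0) = 1528
f^(5)(0) = 22920
So c_5 = f^(5)(0)/5! = 191.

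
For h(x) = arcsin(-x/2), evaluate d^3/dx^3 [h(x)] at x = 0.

-1/8

Compute the successive derivatives at the expansion point and divide by k!.
The coefficient of x^3 in the expansion is -1/48, so h′′′(0) = 3! * (-1/48) = -1/8.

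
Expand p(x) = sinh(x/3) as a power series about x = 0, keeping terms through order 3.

Compute the successive derivatives at the expansion point and divide by k!.
p(0) = 0
p′(0) = 1/3
p′′(0) = 0
p′′′(0) = 1/27

x^3/162 + x/3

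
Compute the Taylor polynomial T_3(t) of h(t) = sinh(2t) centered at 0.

4*t^3/3 + 2*t

Apply the Taylor formula c_k = f^(k)(a)/k!.
h(0) = 0
h′(0) = 2
h′′(0) = 0
h′′′(0) = 8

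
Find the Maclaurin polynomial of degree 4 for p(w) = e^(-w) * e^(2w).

w^4/24 + w^3/6 + w^2/2 + w + 1

Write out both Maclaurin series and multiply, keeping only the needed powers.
p(0) = 1
p′(0) = 1
p′′(0) = 1
p′′′(0) = 1
p^(4)(0) = 1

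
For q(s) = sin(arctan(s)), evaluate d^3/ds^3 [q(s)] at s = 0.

Compose series: expand the inner function first, then feed it into the outer expansion.
The coefficient of s^3 in the expansion is -1/2, so q′′′(0) = 3! * (-1/2) = -3.

-3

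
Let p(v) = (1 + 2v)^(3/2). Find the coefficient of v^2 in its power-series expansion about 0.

3/2

p(0) = 1
p′(0) = 3
p′′(0) = 3
So c_2 = p′′(0)/2! = 3/2.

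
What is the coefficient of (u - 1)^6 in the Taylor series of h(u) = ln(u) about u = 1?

h(1) = 0
h′(1) = 1
h′′(1) = -1
h′′′(1) = 2
h^(4)(1) = -6
h^(5)(1) = 24
h^(6)(1) = -120

-1/6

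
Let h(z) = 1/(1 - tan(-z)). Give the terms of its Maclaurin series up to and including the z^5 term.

Plug the Maclaurin series of the inner function into that of the outer and collect terms.

-32*z^5/15 + 5*z^4/3 - 4*z^3/3 + z^2 - z + 1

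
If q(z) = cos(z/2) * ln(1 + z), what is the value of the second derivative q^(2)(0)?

-1

Write out both Maclaurin series and multiply, keeping only the needed powers.
From the series, [z^2] q = -1/2; multiply by 2! = 2 to get -1.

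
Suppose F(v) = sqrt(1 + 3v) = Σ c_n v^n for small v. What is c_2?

-9/8

Differentiate repeatedly and evaluate at the center.
[v^0] = 1;  [v^1] = 3/2;  [v^2] = -9/8.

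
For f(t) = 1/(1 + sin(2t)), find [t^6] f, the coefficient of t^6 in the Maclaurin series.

1088/45

Let u equal the inner series; expand the outer function in u and truncate.
So c_6 = f^(6)(0)/6! = 1088/45.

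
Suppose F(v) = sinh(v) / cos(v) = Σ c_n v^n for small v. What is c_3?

Divide the numerator series by the denominator series (power-series long division).
F(0) = 0
F′(0) = 1
F′′(0) = 0
F′′′(0) = 4
So c_3 = F′′′(0)/3! = 2/3.

2/3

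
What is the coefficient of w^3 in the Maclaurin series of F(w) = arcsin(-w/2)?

[w^0] = 0;  [w^1] = -1/2;  [w^2] = 0;  [w^3] = -1/48.

-1/48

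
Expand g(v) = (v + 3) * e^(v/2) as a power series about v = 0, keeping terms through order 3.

3*v^3/16 + 7*v^2/8 + 5*v/2 + 3

Shift and add copies of the series according to the polynomial's terms.
g(0) = 3
g′(0) = 5/2
g′′(0) = 7/4
g′′′(0) = 9/8
Then c_k = g^(k)(0)/k! gives each Taylor coefficient.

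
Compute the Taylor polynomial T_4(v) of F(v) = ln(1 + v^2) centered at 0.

-v^4/2 + v^2

Use the known series and substitute for the argument.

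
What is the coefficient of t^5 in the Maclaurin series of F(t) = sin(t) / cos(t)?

Write the quotient as an unknown series and match coefficients against numerator = denominator · series.
[t^0] = 0;  [t^1] = 1;  [t^2] = 0;  [t^3] = 1/3;  [t^4] = 0;  [t^5] = 2/15.

2/15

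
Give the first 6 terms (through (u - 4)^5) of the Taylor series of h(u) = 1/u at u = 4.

-(u - 4)^5/4096 + (u - 4)^4/1024 - (u - 4)^3/256 + (u - 4)^2/64 - (u - 4)/16 + 1/4

Differentiate repeatedly and evaluate at the center.
h(4) = 1/4
h′(4) = -1/16
h′′(4) = 1/32
h′′′(4) = -3/128
h^(4)(4) = 3/128
h^(5)(4) = -15/512
The Taylor polynomial is Σ h^(k)(4)/k! · (u - 4)^k.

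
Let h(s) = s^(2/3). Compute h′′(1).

The coefficient of (s - 1)^2 in the expansion is -1/9, so h′′(1) = 2! * (-1/9) = -2/9.

-2/9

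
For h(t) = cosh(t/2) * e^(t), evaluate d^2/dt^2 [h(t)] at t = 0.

Take the Cauchy product of the two expansions.
From the series, [t^2] h = 5/8; multiply by 2! = 2 to get 5/4.

5/4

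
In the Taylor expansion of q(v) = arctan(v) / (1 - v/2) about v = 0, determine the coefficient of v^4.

Multiply the two series term by term and collect like powers.
q(0) = 0
q′(0) = 1
q′′(0) = 1
q′′′(0) = -1/2
q^(4)(0) = -1
So c_4 = q^(4)(0)/4! = -1/24.

-1/24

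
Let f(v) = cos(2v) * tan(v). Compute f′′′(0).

Take the Cauchy product of the two expansions.
The coefficient of v^3 in the expansion is -5/3, so f′′′(0) = 3! * (-5/3) = -10.

-10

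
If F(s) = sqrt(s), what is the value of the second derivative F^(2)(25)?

-1/500

From the series, [(s - 25)^2] F = -1/1000; multiply by 2! = 2 to get -1/500.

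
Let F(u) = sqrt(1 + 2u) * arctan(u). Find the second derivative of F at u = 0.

Write out both Maclaurin series and multiply, keeping only the needed powers.
The coefficient of u^2 in the expansion is 1, so F′′(0) = 2! * (1) = 2.

2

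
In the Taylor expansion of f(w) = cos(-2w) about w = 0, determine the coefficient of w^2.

-2

f(0) = 1
f′(0) = 0
f′′(0) = -4
Dividing each by k! gives the coefficients c_0, ..., c_2.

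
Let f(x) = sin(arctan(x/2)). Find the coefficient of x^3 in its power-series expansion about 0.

-1/16

Let u equal the inner series; expand the outer function in u and truncate.
[x^0] = 0;  [x^1] = 1/2;  [x^2] = 0;  [x^3] = -1/16.
So c_3 = f′′′(0)/3! = -1/16.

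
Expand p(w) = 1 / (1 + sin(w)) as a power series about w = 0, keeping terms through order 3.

Write 1/(1+u) = 1 - u + u^2 - u^3 + ... and substitute the series for u.
p(0) = 1
p′(0) = -1
p′′(0) = 2
p′′′(0) = -5

-5*w^3/6 + w^2 - w + 1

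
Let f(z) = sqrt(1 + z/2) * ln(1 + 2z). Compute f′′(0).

-3

Write out both Maclaurin series and multiply, keeping only the needed powers.
From the series, [z^2] f = -3/2; multiply by 2! = 2 to get -3.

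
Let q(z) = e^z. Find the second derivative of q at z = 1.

Apply the Taylor formula c_k = f^(k)(a)/k!.
From the series, [(z - 1)^2] q = e/2; multiply by 2! = 2 to get e.

e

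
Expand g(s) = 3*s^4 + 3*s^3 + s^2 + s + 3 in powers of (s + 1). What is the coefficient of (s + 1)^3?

-9

[(s + 1)^0] = 3;  [(s + 1)^1] = -4;  [(s + 1)^2] = 10;  [(s + 1)^3] = -9.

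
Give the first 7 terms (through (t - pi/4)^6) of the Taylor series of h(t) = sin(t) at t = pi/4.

-sqrt(2)*(t - pi/4)^6/1440 + sqrt(2)*(t - pi/4)^5/240 + sqrt(2)*(t - pi/4)^4/48 - sqrt(2)*(t - pi/4)^3/12 - sqrt(2)*(t - pi/4)^2/4 + sqrt(2)*(t - pi/4)/2 + sqrt(2)/2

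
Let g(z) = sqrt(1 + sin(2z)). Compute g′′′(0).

Let u equal the inner series; expand the outer function in u and truncate.
The coefficient of z^3 in the expansion is -1/6, so g′′′(0) = 3! * (-1/6) = -1.

-1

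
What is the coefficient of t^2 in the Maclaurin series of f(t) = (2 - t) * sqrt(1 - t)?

Distribute the polynomial across the series and collect like powers.
f(0) = 2
f′(0) = -2
f′′(0) = 1/2
Dividing each by k! gives the coefficients c_0, ..., c_2.

1/4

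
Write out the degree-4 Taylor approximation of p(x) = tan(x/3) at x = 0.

x^3/81 + x/3

p(0) = 0
p′(0) = 1/3
p′′(0) = 0
p′′′(0) = 2/27
p^(4)(0) = 0
The Taylor polynomial is Σ p^(k)(0)/k! · x^k.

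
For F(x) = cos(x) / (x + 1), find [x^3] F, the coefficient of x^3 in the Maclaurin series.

Multiply the numerator's expansion by the denominator's geometric series.
[x^0] = 1;  [x^1] = -1;  [x^2] = 1/2;  [x^3] = -1/2.

-1/2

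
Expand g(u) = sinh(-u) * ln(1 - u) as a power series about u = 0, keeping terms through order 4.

u^4/2 + u^3/2 + u^2

Take the Cauchy product of the two expansions.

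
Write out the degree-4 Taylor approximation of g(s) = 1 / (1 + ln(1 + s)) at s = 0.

11*s^4/3 - 7*s^3/3 + 3*s^2/2 - s + 1

Expand as Σ (-1)^k u^k with u equal to the inner function's series.
[s^0] = 1;  [s^1] = -1;  [s^2] = 3/2;  [s^3] = -7/3;  [s^4] = 11/3.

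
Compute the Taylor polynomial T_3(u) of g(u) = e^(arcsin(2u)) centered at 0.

Plug the Maclaurin series of the inner function into that of the outer and collect terms.
g(0) = 1
g′(0) = 2
g′′(0) = 4
g′′′(0) = 16
Dividing each by k! gives the coefficients c_0, ..., c_3.

8*u^3/3 + 2*u^2 + 2*u + 1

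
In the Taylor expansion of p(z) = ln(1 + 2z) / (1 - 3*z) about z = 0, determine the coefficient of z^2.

Use 1/(1 - r) = Σ r^k on the denominator, then take the Cauchy product.
[z^0] = 0;  [z^1] = 2;  [z^2] = 4.

4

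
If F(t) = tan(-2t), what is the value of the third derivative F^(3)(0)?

Apply the Taylor formula c_k = f^(k)(a)/k!.
The coefficient of t^3 in the expansion is -8/3, so F′′′(0) = 3! * (-8/3) = -16.

-16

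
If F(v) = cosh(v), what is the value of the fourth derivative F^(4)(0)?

1

From the series, [v^4] F = 1/24; multiply by 4! = 24 to get 1.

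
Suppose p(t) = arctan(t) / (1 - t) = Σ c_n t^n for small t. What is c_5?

13/15

Use 1/(1 - r) = Σ r^k on the denominator, then take the Cauchy product.
p(0) = 0
p′(0) = 1
p′′(0) = 2
p′′′(0) = 4
p^(4)(0) = 16
p^(5)(0) = 104
The Taylor polynomial is Σ p^(k)(0)/k! · t^k.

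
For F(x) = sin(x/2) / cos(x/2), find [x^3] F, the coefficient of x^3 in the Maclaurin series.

1/24

Invert the denominator's series and multiply.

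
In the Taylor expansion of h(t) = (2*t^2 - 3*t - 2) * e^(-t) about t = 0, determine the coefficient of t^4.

17/12

Distribute the polynomial across the series and collect like powers.
h(0) = -2
h′(0) = -1
h′′(0) = 8
h′′′(0) = -19
h^(4)(0) = 34
Dividing each by k! gives the coefficients c_0, ..., c_4.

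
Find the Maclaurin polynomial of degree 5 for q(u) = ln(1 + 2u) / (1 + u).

256*u^5/15 - 32*u^4/3 + 20*u^3/3 - 4*u^2 + 2*u

Multiply the two series term by term and collect like powers.
q(0) = 0
q′(0) = 2
q′′(0) = -8
q′′′(0) = 40
q^(4)(0) = -256
q^(5)(0) = 2048
Dividing each by k! gives the coefficients c_0, ..., c_5.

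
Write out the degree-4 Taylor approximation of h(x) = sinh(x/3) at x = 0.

h(0) = 0
h′(0) = 1/3
h′′(0) = 0
h′′′(0) = 1/27
h^(4)(0) = 0

x^3/162 + x/3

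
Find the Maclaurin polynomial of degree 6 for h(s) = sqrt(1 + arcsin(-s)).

Substitute the inner expansion into the outer series and collect powers.
[s^0] = 1;  [s^1] = -1/2;  [s^2] = -1/8;  [s^3] = -7/48;  [s^4] = -31/384;  [s^5] = -123/1280;  [s^6] = -3169/46080.

-3169*s^6/46080 - 123*s^5/1280 - 31*s^4/384 - 7*s^3/48 - s^2/8 - s/2 + 1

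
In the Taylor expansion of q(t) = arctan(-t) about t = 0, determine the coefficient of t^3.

q(0) = 0
q′(0) = -1
q′′(0) = 0
q′′′(0) = 2
So c_3 = q′′′(0)/3! = 1/3.

1/3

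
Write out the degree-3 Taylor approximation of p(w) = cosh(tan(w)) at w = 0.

w^2/2 + 1

Let u equal the inner series; expand the outer function in u and truncate.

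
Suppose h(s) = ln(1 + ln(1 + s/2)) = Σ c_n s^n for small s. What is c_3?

7/48

Compose series: expand the inner function first, then feed it into the outer expansion.
[s^0] = 0;  [s^1] = 1/2;  [s^2] = -1/4;  [s^3] = 7/48.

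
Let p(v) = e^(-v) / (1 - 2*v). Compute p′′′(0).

Multiply the numerator's expansion by the denominator's geometric series.
The coefficient of v^3 in the expansion is 29/6, so p′′′(0) = 3! * (29/6) = 29.

29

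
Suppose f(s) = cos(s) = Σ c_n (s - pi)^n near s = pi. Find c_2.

f(pi) = -1
f′(pi) = 0
f′′(pi) = 1
So c_2 = f′′(pi)/2! = 1/2.

1/2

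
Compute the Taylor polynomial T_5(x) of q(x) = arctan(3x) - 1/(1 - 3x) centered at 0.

-972*x^5/5 - 81*x^4 - 36*x^3 - 9*x^2 - 1

Expand each term separately and add.
q(0) = -1
q′(0) = 0
q′′(0) = -18
q′′′(0) = -216
q^(4)(0) = -1944
q^(5)(0) = -23328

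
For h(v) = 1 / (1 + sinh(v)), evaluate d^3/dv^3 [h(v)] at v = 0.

Write 1/(1+u) = 1 - u + u^2 - u^3 + ... and substitute the series for u.
The coefficient of v^3 in the expansion is -7/6, so h′′′(0) = 3! * (-7/6) = -7.

-7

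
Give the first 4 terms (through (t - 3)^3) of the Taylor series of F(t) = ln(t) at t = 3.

[(t - 3)^0] = ln(3);  [(t - 3)^1] = 1/3;  [(t - 3)^2] = -1/18;  [(t - 3)^3] = 1/81.

(t - 3)^3/81 - (t - 3)^2/18 + (t - 3)/3 + ln(3)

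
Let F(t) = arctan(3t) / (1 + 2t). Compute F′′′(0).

Multiply the two series term by term and collect like powers.
The coefficient of t^3 in the expansion is 3, so F′′′(0) = 3! * (3) = 18.

18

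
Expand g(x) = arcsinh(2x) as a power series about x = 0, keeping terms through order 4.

-4*x^3/3 + 2*x

[x^0] = 0;  [x^1] = 2;  [x^2] = 0;  [x^3] = -4/3;  [x^4] = 0.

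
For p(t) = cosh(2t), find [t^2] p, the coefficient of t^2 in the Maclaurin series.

p(0) = 1
p′(0) = 0
p′′(0) = 4

2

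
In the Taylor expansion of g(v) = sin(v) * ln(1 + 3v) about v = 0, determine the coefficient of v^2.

Multiply the two series term by term and collect like powers.
g(0) = 0
g′(0) = 0
g′′(0) = 6
The Taylor polynomial is Σ g^(k)(0)/k! · v^k.

3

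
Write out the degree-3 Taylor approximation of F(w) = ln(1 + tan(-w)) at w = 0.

-2*w^3/3 - w^2/2 - w

Let u equal the inner series; expand the outer function in u and truncate.
[w^0] = 0;  [w^1] = -1;  [w^2] = -1/2;  [w^3] = -2/3.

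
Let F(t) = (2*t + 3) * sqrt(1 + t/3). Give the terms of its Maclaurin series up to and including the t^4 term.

11*t^4/3456 - t^3/48 + 7*t^2/24 + 5*t/2 + 3

Distribute the polynomial across the series and collect like powers.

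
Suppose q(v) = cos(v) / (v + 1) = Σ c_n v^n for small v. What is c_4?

13/24

Use 1/(1 - r) = Σ r^k on the denominator, then take the Cauchy product.
q(0) = 1
q′(0) = -1
q′′(0) = 1
q′′′(0) = -3
q^(4)(0) = 13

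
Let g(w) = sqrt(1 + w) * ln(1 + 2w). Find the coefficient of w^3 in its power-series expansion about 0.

Take the Cauchy product of the two expansions.
g(0) = 0
g′(0) = 2
g′′(0) = -2
g′′′(0) = 17/2
So c_3 = g′′′(0)/3! = 17/12.

17/12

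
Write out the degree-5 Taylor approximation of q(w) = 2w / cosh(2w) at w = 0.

Write the quotient as an unknown series and match coefficients against numerator = denominator · series.
q(0) = 0
q′(0) = 2
q′′(0) = 0
q′′′(0) = -24
q^(4)(0) = 0
q^(5)(0) = 800
The Taylor polynomial is Σ q^(k)(0)/k! · w^k.

20*w^5/3 - 4*w^3 + 2*w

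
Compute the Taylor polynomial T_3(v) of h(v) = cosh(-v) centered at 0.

v^2/2 + 1

Differentiate repeatedly and evaluate at the center.
h(0) = 1
h′(0) = 0
h′′(0) = 1
h′′′(0) = 0
The Taylor polynomial is Σ h^(k)(0)/k! · v^k.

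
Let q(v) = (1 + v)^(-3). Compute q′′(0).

From the series, [v^2] q = 6; multiply by 2! = 2 to get 12.

12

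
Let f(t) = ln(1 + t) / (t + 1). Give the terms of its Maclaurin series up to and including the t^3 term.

11*t^3/6 - 3*t^2/2 + t

Multiply the numerator's expansion by the denominator's geometric series.
f(0) = 0
f′(0) = 1
f′′(0) = -3
f′′′(0) = 11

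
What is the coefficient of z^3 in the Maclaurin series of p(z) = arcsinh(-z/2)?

Compute the successive derivatives at the expansion point and divide by k!.
p(0) = 0
p′(0) = -1/2
p′′(0) = 0
p′′′(0) = 1/8
So c_3 = p′′′(0)/3! = 1/48.

1/48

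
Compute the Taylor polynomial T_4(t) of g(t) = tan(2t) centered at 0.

Compute the successive derivatives at the expansion point and divide by k!.

8*t^3/3 + 2*t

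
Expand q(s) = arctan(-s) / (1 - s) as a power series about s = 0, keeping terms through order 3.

-2*s^3/3 - s^2 - s

Multiply the numerator's expansion by the denominator's geometric series.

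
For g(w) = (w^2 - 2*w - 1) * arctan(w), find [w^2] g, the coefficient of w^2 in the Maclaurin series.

Shift and add copies of the series according to the polynomial's terms.
So c_2 = g′′(0)/2! = -2.

-2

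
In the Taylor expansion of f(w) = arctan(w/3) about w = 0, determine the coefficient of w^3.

-1/81

f(0) = 0
f′(0) = 1/3
f′′(0) = 0
f′′′(0) = -2/27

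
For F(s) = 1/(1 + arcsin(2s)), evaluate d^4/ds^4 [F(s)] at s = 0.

512

Let u equal the inner series; expand the outer function in u and truncate.
From the series, [s^4] F = 64/3; multiply by 4! = 24 to get 512.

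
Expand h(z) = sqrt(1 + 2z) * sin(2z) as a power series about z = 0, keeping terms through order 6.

27*z^6/20 - 19*z^5/60 - z^4/3 - 7*z^3/3 + 2*z^2 + 2*z

Multiply the two series term by term and collect like powers.
h(0) = 0
h′(0) = 2
h′′(0) = 4
h′′′(0) = -14
h^(4)(0) = -8
h^(5)(0) = -38
h^(6)(0) = 972
Then c_k = h^(k)(0)/k! gives each Taylor coefficient.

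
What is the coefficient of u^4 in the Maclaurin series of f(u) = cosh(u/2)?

1/384

f(0) = 1
f′(0) = 0
f′′(0) = 1/4
f′′′(0) = 0
f^(4)(0) = 1/16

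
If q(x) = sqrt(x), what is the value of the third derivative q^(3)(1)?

3/8

Compute the successive derivatives at the expansion point and divide by k!.
From the series, [(x - 1)^3] q = 1/16; multiply by 3! = 6 to get 3/8.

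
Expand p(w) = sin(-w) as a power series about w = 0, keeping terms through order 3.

w^3/6 - w

p(0) = 0
p′(0) = -1
p′′(0) = 0
p′′′(0) = 1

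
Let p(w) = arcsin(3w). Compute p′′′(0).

27

Compute the successive derivatives at the expansion point and divide by k!.
From the series, [w^3] p = 9/2; multiply by 3! = 6 to get 27.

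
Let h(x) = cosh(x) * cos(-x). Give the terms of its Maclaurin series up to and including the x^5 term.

Expand each factor separately, then convolve coefficients.
[x^0] = 1;  [x^1] = 0;  [x^2] = 0;  [x^3] = 0;  [x^4] = -1/6;  [x^5] = 0.

1 - x^4/6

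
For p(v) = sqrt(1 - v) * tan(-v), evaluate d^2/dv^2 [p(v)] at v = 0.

1

Multiply the two series term by term and collect like powers.
From the series, [v^2] p = 1/2; multiply by 2! = 2 to get 1.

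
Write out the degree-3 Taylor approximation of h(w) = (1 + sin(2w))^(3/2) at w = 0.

Compose series: expand the inner function first, then feed it into the outer expansion.
h(0) = 1
h′(0) = 3
h′′(0) = 3
h′′′(0) = -15

-5*w^3/2 + 3*w^2/2 + 3*w + 1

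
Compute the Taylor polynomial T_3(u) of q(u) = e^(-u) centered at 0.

-u^3/6 + u^2/2 - u + 1

q(0) = 1
q′(0) = -1
q′′(0) = 1
q′′′(0) = -1
Dividing each by k! gives the coefficients c_0, ..., c_3.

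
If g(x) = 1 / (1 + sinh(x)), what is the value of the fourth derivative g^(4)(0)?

Expand as Σ (-1)^k u^k with u equal to the inner function's series.
The coefficient of x^4 in the expansion is 4/3, so g^(4)(0) = 4! * (4/3) = 32.

32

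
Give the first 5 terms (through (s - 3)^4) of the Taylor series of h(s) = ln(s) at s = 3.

-(s - 3)^4/324 + (s - 3)^3/81 - (s - 3)^2/18 + (s - 3)/3 + ln(3)

h(3) = ln(3)
h′(3) = 1/3
h′′(3) = -1/9
h′′′(3) = 2/27
h^(4)(3) = -2/27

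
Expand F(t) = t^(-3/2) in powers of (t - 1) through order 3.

F(1) = 1
F′(1) = -3/2
F′′(1) = 15/4
F′′′(1) = -105/8
The Taylor polynomial is Σ F^(k)(1)/k! · (t - 1)^k.

-35*(t - 1)^3/16 + 15*(t - 1)^2/8 - 3*(t - 1)/2 + 1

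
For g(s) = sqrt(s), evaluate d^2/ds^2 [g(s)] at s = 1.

-1/4

From the series, [(s - 1)^2] g = -1/8; multiply by 2! = 2 to get -1/4.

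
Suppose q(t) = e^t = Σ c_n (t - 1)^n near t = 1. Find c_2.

q(1) = e
q′(1) = e
q′′(1) = e
So c_2 = q′′(1)/2! = e/2.

e/2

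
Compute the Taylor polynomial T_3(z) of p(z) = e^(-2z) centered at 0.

-4*z^3/3 + 2*z^2 - 2*z + 1

p(0) = 1
p′(0) = -2
p′′(0) = 4
p′′′(0) = -8
Dividing each by k! gives the coefficients c_0, ..., c_3.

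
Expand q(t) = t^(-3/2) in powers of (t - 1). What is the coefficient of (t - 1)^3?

-35/16

Differentiate repeatedly and evaluate at the center.
q(1) = 1
q′(1) = -3/2
q′′(1) = 15/4
q′′′(1) = -105/8
So c_3 = q′′′(1)/3! = -35/16.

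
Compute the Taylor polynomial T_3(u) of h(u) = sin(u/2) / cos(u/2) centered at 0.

u^3/24 + u/2

Write the quotient as an unknown series and match coefficients against numerator = denominator · series.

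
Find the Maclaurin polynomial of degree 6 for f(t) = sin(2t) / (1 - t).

14*t^6/15 + 14*t^5/15 + 2*t^4/3 + 2*t^3/3 + 2*t^2 + 2*t

Write out both Maclaurin series and multiply, keeping only the needed powers.
[t^0] = 0;  [t^1] = 2;  [t^2] = 2;  [t^3] = 2/3;  [t^4] = 2/3;  [t^5] = 14/15;  [t^6] = 14/15.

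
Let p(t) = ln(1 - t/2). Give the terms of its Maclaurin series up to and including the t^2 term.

Compute the successive derivatives at the expansion point and divide by k!.

-t^2/8 - t/2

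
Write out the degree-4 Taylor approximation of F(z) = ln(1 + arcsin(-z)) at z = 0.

-5*z^4/12 - z^3/2 - z^2/2 - z

Compose series: expand the inner function first, then feed it into the outer expansion.
F(0) = 0
F′(0) = -1
F′′(0) = -1
F′′′(0) = -3
F^(4)(0) = -10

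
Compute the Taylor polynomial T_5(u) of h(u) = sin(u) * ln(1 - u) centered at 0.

-u^5/6 - u^4/6 - u^3/2 - u^2

Write out both Maclaurin series and multiply, keeping only the needed powers.
h(0) = 0
h′(0) = 0
h′′(0) = -2
h′′′(0) = -3
h^(4)(0) = -4
h^(5)(0) = -20
The Taylor polynomial is Σ h^(k)(0)/k! · u^k.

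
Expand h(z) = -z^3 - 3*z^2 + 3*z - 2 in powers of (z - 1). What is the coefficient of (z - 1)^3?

Use the known series and substitute for the argument.
[(z - 1)^0] = -3;  [(z - 1)^1] = -6;  [(z - 1)^2] = -6;  [(z - 1)^3] = -1.

-1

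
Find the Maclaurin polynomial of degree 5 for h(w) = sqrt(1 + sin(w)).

w^5/3840 + w^4/384 - w^3/48 - w^2/8 + w/2 + 1

Compose series: expand the inner function first, then feed it into the outer expansion.
h(0) = 1
h′(0) = 1/2
h′′(0) = -1/4
h′′′(0) = -1/8
h^(4)(0) = 1/16
h^(5)(0) = 1/32
The Taylor polynomial is Σ h^(k)(0)/k! · w^k.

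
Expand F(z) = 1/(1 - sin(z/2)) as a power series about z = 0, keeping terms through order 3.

5*z^3/48 + z^2/4 + z/2 + 1

Let u equal the inner series; expand the outer function in u and truncate.
F(0) = 1
F′(0) = 1/2
F′′(0) = 1/2
F′′′(0) = 5/8
The Taylor polynomial is Σ F^(k)(0)/k! · z^k.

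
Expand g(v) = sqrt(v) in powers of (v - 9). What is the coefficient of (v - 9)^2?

g(9) = 3
g′(9) = 1/6
g′′(9) = -1/108
The Taylor polynomial is Σ g^(k)(9)/k! · (v - 9)^k.

-1/216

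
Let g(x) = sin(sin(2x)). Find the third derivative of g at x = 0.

Let u equal the inner series; expand the outer function in u and truncate.
The coefficient of x^3 in the expansion is -8/3, so g′′′(0) = 3! * (-8/3) = -16.

-16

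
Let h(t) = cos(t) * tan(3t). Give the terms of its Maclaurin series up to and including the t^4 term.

Expand each factor separately, then convolve coefficients.

15*t^3/2 + 3*t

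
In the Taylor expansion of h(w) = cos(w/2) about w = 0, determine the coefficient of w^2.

-1/8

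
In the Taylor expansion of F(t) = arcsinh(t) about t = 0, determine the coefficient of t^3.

F(0) = 0
F′(0) = 1
F′′(0) = 0
F′′′(0) = -1
So c_3 = F′′′(0)/3! = -1/6.

-1/6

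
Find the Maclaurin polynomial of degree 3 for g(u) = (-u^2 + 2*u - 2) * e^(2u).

-2*u^3/3 - u^2 - 2*u - 2

Multiply each power in the prefactor through the base expansion.
g(0) = -2
g′(0) = -2
g′′(0) = -2
g′′′(0) = -4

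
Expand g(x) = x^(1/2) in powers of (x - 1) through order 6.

-21*(x - 1)^6/1024 + 7*(x - 1)^5/256 - 5*(x - 1)^4/128 + (x - 1)^3/16 - (x - 1)^2/8 + (x - 1)/2 + 1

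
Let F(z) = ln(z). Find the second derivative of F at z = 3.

From the series, [(z - 3)^2] F = -1/18; multiply by 2! = 2 to get -1/9.

-1/9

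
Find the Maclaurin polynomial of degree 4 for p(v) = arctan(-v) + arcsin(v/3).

Expand each term separately and add.
p(0) = 0
p′(0) = -2/3
p′′(0) = 0
p′′′(0) = 55/27
p^(4)(0) = 0

55*v^3/162 - 2*v/3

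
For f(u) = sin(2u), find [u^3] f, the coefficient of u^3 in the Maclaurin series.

-4/3

[u^0] = 0;  [u^1] = 2;  [u^2] = 0;  [u^3] = -4/3.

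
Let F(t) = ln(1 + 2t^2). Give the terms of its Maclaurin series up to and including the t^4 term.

-2*t^4 + 2*t^2

[t^0] = 0;  [t^1] = 0;  [t^2] = 2;  [t^3] = 0;  [t^4] = -2.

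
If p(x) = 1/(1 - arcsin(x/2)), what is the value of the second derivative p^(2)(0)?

1/2

Plug the Maclaurin series of the inner function into that of the outer and collect terms.
The coefficient of x^2 in the expansion is 1/4, so p′′(0) = 2! * (1/4) = 1/2.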